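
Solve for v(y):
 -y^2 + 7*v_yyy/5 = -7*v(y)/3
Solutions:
 v(y) = C3*exp(-3^(2/3)*5^(1/3)*y/3) + 3*y^2/7 + (C1*sin(3^(1/6)*5^(1/3)*y/2) + C2*cos(3^(1/6)*5^(1/3)*y/2))*exp(3^(2/3)*5^(1/3)*y/6)


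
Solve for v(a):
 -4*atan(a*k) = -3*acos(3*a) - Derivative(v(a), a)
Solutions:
 v(a) = C1 - 3*a*acos(3*a) + sqrt(1 - 9*a^2) + 4*Piecewise((a*atan(a*k) - log(a^2*k^2 + 1)/(2*k), Ne(k, 0)), (0, True))


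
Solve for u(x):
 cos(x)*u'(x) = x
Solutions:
 u(x) = C1 + Integral(x/cos(x), x)


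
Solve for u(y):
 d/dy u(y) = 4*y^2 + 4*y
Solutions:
 u(y) = C1 + 4*y^3/3 + 2*y^2


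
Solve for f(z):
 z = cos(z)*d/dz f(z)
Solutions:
 f(z) = C1 + Integral(z/cos(z), z)


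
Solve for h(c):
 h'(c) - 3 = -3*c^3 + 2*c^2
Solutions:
 h(c) = C1 - 3*c^4/4 + 2*c^3/3 + 3*c


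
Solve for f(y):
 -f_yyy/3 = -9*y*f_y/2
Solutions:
 f(y) = C1 + Integral(C2*airyai(3*2^(2/3)*y/2) + C3*airybi(3*2^(2/3)*y/2), y)


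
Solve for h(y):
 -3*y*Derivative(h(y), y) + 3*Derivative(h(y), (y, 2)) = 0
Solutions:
 h(y) = C1 + C2*erfi(sqrt(2)*y/2)


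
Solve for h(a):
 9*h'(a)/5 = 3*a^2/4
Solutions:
 h(a) = C1 + 5*a^3/36


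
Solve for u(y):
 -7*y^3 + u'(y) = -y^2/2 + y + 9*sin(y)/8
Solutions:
 u(y) = C1 + 7*y^4/4 - y^3/6 + y^2/2 - 9*cos(y)/8


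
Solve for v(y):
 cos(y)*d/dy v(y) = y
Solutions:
 v(y) = C1 + Integral(y/cos(y), y)


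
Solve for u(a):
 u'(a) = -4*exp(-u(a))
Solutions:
 u(a) = log(C1 - 4*a)


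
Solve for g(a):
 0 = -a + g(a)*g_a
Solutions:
 g(a) = -sqrt(C1 + a^2)
 g(a) = sqrt(C1 + a^2)


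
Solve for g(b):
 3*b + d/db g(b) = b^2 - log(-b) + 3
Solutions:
 g(b) = C1 + b^3/3 - 3*b^2/2 - b*log(-b) + 4*b


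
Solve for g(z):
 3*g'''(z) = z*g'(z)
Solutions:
 g(z) = C1 + Integral(C2*airyai(3^(2/3)*z/3) + C3*airybi(3^(2/3)*z/3), z)


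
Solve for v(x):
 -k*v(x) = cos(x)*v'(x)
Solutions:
 v(x) = C1*exp(k*(log(sin(x) - 1) - log(sin(x) + 1))/2)


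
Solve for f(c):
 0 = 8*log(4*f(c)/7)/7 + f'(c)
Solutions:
 7*Integral(1/(log(_y) - log(7) + 2*log(2)), (_y, f(c)))/8 = C1 - c


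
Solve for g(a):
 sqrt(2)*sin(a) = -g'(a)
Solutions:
 g(a) = C1 + sqrt(2)*cos(a)


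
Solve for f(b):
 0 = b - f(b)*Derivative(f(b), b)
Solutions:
 f(b) = -sqrt(C1 + b^2)
 f(b) = sqrt(C1 + b^2)


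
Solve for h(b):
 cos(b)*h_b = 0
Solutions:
 h(b) = C1


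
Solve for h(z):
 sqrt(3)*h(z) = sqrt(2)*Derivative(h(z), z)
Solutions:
 h(z) = C1*exp(sqrt(6)*z/2)


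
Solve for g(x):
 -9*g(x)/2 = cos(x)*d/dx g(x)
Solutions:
 g(x) = C1*(sin(x) - 1)^(1/4)*(sin(x)^2 - 2*sin(x) + 1)/((sin(x) + 1)^(1/4)*(sin(x)^2 + 2*sin(x) + 1))


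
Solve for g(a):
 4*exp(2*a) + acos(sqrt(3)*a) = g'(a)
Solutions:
 g(a) = C1 + a*acos(sqrt(3)*a) - sqrt(3)*sqrt(1 - 3*a^2)/3 + 2*exp(2*a)


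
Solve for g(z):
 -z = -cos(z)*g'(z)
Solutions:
 g(z) = C1 + Integral(z/cos(z), z)


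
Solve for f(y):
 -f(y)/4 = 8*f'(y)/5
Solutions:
 f(y) = C1*exp(-5*y/32)


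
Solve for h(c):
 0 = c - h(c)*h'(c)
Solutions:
 h(c) = -sqrt(C1 + c^2)
 h(c) = sqrt(C1 + c^2)


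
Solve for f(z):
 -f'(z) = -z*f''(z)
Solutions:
 f(z) = C1 + C2*z^2


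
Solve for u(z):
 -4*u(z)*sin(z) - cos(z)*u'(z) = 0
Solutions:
 u(z) = C1*cos(z)^4


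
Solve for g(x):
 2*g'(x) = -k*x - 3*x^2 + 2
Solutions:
 g(x) = C1 - k*x^2/4 - x^3/2 + x


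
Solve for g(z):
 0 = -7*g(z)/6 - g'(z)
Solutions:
 g(z) = C1*exp(-7*z/6)


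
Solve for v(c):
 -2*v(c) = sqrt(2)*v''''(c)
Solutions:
 v(c) = (C1*sin(2^(5/8)*c/2) + C2*cos(2^(5/8)*c/2))*exp(-2^(5/8)*c/2) + (C3*sin(2^(5/8)*c/2) + C4*cos(2^(5/8)*c/2))*exp(2^(5/8)*c/2)


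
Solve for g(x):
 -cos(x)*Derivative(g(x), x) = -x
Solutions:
 g(x) = C1 + Integral(x/cos(x), x)


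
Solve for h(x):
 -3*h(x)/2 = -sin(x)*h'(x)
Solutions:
 h(x) = C1*(cos(x) - 1)^(3/4)/(cos(x) + 1)^(3/4)


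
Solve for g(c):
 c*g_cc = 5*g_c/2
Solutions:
 g(c) = C1 + C2*c^(7/2)


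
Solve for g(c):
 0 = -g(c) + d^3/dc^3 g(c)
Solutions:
 g(c) = C3*exp(c) + (C1*sin(sqrt(3)*c/2) + C2*cos(sqrt(3)*c/2))*exp(-c/2)


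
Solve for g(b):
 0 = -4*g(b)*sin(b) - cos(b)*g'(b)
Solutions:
 g(b) = C1*cos(b)^4


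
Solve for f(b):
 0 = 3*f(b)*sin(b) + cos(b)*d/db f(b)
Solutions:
 f(b) = C1*cos(b)^3


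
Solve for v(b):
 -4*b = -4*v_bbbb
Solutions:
 v(b) = C1 + C2*b + C3*b^2 + C4*b^3 + b^5/120


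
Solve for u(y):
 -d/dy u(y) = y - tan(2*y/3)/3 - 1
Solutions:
 u(y) = C1 - y^2/2 + y - log(cos(2*y/3))/2


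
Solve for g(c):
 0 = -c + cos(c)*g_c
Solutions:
 g(c) = C1 + Integral(c/cos(c), c)


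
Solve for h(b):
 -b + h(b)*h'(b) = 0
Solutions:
 h(b) = -sqrt(C1 + b^2)
 h(b) = sqrt(C1 + b^2)


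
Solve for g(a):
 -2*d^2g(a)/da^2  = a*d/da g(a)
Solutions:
 g(a) = C1 + C2*erf(a/2)


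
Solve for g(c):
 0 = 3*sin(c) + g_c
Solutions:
 g(c) = C1 + 3*cos(c)


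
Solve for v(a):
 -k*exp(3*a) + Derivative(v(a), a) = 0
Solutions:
 v(a) = C1 + k*exp(3*a)/3


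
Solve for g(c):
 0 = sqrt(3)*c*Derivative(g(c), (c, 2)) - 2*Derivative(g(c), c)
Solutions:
 g(c) = C1 + C2*c^(1 + 2*sqrt(3)/3)


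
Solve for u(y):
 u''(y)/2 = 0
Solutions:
 u(y) = C1 + C2*y


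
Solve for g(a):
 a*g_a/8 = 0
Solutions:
 g(a) = C1


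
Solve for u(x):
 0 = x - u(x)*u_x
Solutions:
 u(x) = -sqrt(C1 + x^2)
 u(x) = sqrt(C1 + x^2)


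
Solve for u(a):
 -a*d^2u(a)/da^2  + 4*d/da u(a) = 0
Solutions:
 u(a) = C1 + C2*a^5


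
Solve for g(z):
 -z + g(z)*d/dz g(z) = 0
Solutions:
 g(z) = -sqrt(C1 + z^2)
 g(z) = sqrt(C1 + z^2)


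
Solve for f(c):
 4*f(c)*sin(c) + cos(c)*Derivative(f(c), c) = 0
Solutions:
 f(c) = C1*cos(c)^4


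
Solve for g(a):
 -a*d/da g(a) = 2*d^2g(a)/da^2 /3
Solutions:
 g(a) = C1 + C2*erf(sqrt(3)*a/2)


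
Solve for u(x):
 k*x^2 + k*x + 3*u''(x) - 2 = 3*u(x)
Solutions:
 u(x) = C1*exp(-x) + C2*exp(x) + k*x^2/3 + k*x/3 + 2*k/3 - 2/3


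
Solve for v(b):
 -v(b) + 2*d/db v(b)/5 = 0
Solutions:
 v(b) = C1*exp(5*b/2)


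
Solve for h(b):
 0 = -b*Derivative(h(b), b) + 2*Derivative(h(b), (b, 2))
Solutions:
 h(b) = C1 + C2*erfi(b/2)


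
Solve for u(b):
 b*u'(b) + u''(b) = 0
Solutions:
 u(b) = C1 + C2*erf(sqrt(2)*b/2)


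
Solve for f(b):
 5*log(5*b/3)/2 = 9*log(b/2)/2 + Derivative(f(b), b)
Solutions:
 f(b) = C1 - 2*b*log(b) + 2*b + b*log(400*sqrt(30)/27)


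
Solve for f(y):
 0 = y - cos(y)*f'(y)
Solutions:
 f(y) = C1 + Integral(y/cos(y), y)


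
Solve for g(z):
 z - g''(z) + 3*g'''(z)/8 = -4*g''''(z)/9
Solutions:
 g(z) = C1 + C2*z + C3*exp(3*z*(-9 + sqrt(1105))/64) + C4*exp(-3*z*(9 + sqrt(1105))/64) + z^3/6 + 3*z^2/16


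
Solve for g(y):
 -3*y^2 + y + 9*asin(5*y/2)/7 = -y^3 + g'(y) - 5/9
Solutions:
 g(y) = C1 + y^4/4 - y^3 + y^2/2 + 9*y*asin(5*y/2)/7 + 5*y/9 + 9*sqrt(4 - 25*y^2)/35


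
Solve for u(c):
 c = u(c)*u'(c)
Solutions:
 u(c) = -sqrt(C1 + c^2)
 u(c) = sqrt(C1 + c^2)


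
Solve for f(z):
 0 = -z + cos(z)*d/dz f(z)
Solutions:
 f(z) = C1 + Integral(z/cos(z), z)


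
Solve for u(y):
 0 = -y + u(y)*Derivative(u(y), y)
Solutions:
 u(y) = -sqrt(C1 + y^2)
 u(y) = sqrt(C1 + y^2)


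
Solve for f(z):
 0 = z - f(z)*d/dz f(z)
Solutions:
 f(z) = -sqrt(C1 + z^2)
 f(z) = sqrt(C1 + z^2)


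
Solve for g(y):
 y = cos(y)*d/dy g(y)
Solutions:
 g(y) = C1 + Integral(y/cos(y), y)


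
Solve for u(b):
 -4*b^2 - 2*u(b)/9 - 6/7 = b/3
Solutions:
 u(b) = -18*b^2 - 3*b/2 - 27/7


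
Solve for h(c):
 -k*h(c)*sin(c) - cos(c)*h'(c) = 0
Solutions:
 h(c) = C1*exp(k*log(cos(c)))


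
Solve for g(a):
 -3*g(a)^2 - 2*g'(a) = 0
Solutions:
 g(a) = 2/(C1 + 3*a)


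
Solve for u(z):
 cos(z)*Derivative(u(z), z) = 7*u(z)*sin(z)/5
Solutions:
 u(z) = C1/cos(z)^(7/5)


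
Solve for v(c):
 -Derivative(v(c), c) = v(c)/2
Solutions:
 v(c) = C1*exp(-c/2)


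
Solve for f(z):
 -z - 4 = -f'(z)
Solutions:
 f(z) = C1 + z^2/2 + 4*z


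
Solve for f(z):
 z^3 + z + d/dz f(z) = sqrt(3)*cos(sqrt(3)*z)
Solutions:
 f(z) = C1 - z^4/4 - z^2/2 + sin(sqrt(3)*z)


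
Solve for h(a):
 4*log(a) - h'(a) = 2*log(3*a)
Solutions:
 h(a) = C1 + 2*a*log(a) - a*log(9) - 2*a


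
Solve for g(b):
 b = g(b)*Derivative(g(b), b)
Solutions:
 g(b) = -sqrt(C1 + b^2)
 g(b) = sqrt(C1 + b^2)


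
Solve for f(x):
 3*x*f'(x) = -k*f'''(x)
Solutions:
 f(x) = C1 + Integral(C2*airyai(3^(1/3)*x*(-1/k)^(1/3)) + C3*airybi(3^(1/3)*x*(-1/k)^(1/3)), x)


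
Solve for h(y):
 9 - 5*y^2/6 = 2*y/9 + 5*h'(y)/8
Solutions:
 h(y) = C1 - 4*y^3/9 - 8*y^2/45 + 72*y/5


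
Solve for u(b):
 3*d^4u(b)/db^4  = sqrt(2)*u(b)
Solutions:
 u(b) = C1*exp(-2^(1/8)*3^(3/4)*b/3) + C2*exp(2^(1/8)*3^(3/4)*b/3) + C3*sin(2^(1/8)*3^(3/4)*b/3) + C4*cos(2^(1/8)*3^(3/4)*b/3)


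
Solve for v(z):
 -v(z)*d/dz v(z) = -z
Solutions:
 v(z) = -sqrt(C1 + z^2)
 v(z) = sqrt(C1 + z^2)


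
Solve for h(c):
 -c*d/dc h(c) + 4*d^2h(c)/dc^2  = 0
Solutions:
 h(c) = C1 + C2*erfi(sqrt(2)*c/4)


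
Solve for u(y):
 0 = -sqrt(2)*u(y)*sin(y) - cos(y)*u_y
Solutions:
 u(y) = C1*cos(y)^(sqrt(2))


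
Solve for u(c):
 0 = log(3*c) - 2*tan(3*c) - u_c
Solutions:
 u(c) = C1 + c*log(c) - c + c*log(3) + 2*log(cos(3*c))/3


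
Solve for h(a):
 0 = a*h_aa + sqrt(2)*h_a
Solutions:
 h(a) = C1 + C2*a^(1 - sqrt(2))


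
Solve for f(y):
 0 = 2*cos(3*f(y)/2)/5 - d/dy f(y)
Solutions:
 -2*y/5 - log(sin(3*f(y)/2) - 1)/3 + log(sin(3*f(y)/2) + 1)/3 = C1


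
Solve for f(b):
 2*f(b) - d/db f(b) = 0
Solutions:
 f(b) = C1*exp(2*b)


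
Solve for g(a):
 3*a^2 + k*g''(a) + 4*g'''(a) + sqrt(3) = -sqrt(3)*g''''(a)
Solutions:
 g(a) = C1 + C2*a + C3*exp(sqrt(3)*a*(sqrt(-sqrt(3)*k + 4) - 2)/3) + C4*exp(-sqrt(3)*a*(sqrt(-sqrt(3)*k + 4) + 2)/3) - a^4/(4*k) + 4*a^3/k^2 + a^2*(-sqrt(3)/2 + 3*sqrt(3)/k - 48/k^2)/k


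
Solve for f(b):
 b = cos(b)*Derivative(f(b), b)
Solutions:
 f(b) = C1 + Integral(b/cos(b), b)


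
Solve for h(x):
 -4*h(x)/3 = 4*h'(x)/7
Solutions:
 h(x) = C1*exp(-7*x/3)


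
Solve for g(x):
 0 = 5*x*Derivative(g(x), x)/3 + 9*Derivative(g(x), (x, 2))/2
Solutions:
 g(x) = C1 + C2*erf(sqrt(15)*x/9)


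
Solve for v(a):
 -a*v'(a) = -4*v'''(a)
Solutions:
 v(a) = C1 + Integral(C2*airyai(2^(1/3)*a/2) + C3*airybi(2^(1/3)*a/2), a)


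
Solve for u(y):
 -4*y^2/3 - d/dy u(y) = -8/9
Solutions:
 u(y) = C1 - 4*y^3/9 + 8*y/9


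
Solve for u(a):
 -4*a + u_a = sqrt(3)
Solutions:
 u(a) = C1 + 2*a^2 + sqrt(3)*a


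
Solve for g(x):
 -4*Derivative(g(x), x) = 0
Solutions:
 g(x) = C1


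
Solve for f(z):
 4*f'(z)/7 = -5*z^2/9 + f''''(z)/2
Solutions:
 f(z) = C1 + C4*exp(2*7^(2/3)*z/7) - 35*z^3/108 + (C2*sin(sqrt(3)*7^(2/3)*z/7) + C3*cos(sqrt(3)*7^(2/3)*z/7))*exp(-7^(2/3)*z/7)


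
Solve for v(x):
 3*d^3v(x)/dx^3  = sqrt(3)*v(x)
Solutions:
 v(x) = C3*exp(3^(5/6)*x/3) + (C1*sin(3^(1/3)*x/2) + C2*cos(3^(1/3)*x/2))*exp(-3^(5/6)*x/6)


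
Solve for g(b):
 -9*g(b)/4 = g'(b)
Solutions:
 g(b) = C1*exp(-9*b/4)


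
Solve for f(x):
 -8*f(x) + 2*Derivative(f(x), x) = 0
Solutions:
 f(x) = C1*exp(4*x)


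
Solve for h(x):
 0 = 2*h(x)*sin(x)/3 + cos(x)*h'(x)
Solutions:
 h(x) = C1*cos(x)^(2/3)


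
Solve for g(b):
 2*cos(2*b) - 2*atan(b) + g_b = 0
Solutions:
 g(b) = C1 + 2*b*atan(b) - log(b^2 + 1) - sin(2*b)


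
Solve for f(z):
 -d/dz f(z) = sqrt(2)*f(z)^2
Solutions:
 f(z) = 1/(C1 + sqrt(2)*z)


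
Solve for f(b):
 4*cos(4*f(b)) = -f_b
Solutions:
 f(b) = -asin((C1 + exp(32*b))/(C1 - exp(32*b)))/4 + pi/4
 f(b) = asin((C1 + exp(32*b))/(C1 - exp(32*b)))/4


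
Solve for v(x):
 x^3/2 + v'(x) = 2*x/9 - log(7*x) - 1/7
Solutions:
 v(x) = C1 - x^4/8 + x^2/9 - x*log(x) - x*log(7) + 6*x/7


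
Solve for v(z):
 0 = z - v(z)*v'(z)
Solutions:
 v(z) = -sqrt(C1 + z^2)
 v(z) = sqrt(C1 + z^2)


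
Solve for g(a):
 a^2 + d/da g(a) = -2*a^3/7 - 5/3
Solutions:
 g(a) = C1 - a^4/14 - a^3/3 - 5*a/3


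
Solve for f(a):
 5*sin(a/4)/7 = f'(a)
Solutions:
 f(a) = C1 - 20*cos(a/4)/7


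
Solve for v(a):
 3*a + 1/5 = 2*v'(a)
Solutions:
 v(a) = C1 + 3*a^2/4 + a/10


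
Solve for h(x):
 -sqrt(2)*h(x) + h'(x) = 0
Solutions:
 h(x) = C1*exp(sqrt(2)*x)


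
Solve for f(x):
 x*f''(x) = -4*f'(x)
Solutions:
 f(x) = C1 + C2/x^3


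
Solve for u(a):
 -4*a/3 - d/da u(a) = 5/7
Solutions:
 u(a) = C1 - 2*a^2/3 - 5*a/7


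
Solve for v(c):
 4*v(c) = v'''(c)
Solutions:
 v(c) = C3*exp(2^(2/3)*c) + (C1*sin(2^(2/3)*sqrt(3)*c/2) + C2*cos(2^(2/3)*sqrt(3)*c/2))*exp(-2^(2/3)*c/2)


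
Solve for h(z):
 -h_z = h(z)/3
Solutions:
 h(z) = C1*exp(-z/3)


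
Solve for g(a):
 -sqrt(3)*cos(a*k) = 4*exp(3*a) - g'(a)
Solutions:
 g(a) = C1 + 4*exp(3*a)/3 + sqrt(3)*sin(a*k)/k


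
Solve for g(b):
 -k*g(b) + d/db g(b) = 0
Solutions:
 g(b) = C1*exp(b*k)


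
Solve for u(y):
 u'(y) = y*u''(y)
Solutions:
 u(y) = C1 + C2*y^2


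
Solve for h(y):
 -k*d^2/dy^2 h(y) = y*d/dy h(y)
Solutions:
 h(y) = C1 + C2*sqrt(k)*erf(sqrt(2)*y*sqrt(1/k)/2)


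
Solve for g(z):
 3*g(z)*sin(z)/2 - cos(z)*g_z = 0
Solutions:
 g(z) = C1/cos(z)^(3/2)


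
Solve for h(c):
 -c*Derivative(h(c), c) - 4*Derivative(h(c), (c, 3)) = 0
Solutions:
 h(c) = C1 + Integral(C2*airyai(-2^(1/3)*c/2) + C3*airybi(-2^(1/3)*c/2), c)


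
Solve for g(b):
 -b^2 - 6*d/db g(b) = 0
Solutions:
 g(b) = C1 - b^3/18


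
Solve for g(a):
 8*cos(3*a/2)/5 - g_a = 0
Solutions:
 g(a) = C1 + 16*sin(3*a/2)/15


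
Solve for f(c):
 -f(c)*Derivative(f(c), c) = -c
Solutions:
 f(c) = -sqrt(C1 + c^2)
 f(c) = sqrt(C1 + c^2)


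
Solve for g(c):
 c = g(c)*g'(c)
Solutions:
 g(c) = -sqrt(C1 + c^2)
 g(c) = sqrt(C1 + c^2)


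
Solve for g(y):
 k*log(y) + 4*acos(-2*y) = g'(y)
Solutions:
 g(y) = C1 + k*y*(log(y) - 1) + 4*y*acos(-2*y) + 2*sqrt(1 - 4*y^2)


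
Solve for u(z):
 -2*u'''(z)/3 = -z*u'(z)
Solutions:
 u(z) = C1 + Integral(C2*airyai(2^(2/3)*3^(1/3)*z/2) + C3*airybi(2^(2/3)*3^(1/3)*z/2), z)


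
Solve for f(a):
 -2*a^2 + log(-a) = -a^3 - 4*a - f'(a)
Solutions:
 f(a) = C1 - a^4/4 + 2*a^3/3 - 2*a^2 - a*log(-a) + a


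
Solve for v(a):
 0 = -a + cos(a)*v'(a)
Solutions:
 v(a) = C1 + Integral(a/cos(a), a)


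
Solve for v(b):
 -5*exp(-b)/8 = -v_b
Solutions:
 v(b) = C1 - 5*exp(-b)/8


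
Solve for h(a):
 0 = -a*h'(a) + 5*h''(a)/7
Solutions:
 h(a) = C1 + C2*erfi(sqrt(70)*a/10)


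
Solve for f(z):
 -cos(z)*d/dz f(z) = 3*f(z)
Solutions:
 f(z) = C1*(sin(z) - 1)^(3/2)/(sin(z) + 1)^(3/2)


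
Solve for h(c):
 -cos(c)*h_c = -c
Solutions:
 h(c) = C1 + Integral(c/cos(c), c)


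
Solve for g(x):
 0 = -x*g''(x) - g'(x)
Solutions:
 g(x) = C1 + C2*log(x)


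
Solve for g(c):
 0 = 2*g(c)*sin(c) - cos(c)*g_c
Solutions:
 g(c) = C1/cos(c)^2


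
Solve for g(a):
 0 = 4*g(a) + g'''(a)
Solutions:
 g(a) = C3*exp(-2^(2/3)*a) + (C1*sin(2^(2/3)*sqrt(3)*a/2) + C2*cos(2^(2/3)*sqrt(3)*a/2))*exp(2^(2/3)*a/2)


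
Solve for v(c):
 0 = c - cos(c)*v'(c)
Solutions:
 v(c) = C1 + Integral(c/cos(c), c)


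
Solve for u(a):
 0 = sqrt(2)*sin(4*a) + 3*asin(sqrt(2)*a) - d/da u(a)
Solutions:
 u(a) = C1 + 3*a*asin(sqrt(2)*a) + 3*sqrt(2)*sqrt(1 - 2*a^2)/2 - sqrt(2)*cos(4*a)/4


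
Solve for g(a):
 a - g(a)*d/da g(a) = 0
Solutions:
 g(a) = -sqrt(C1 + a^2)
 g(a) = sqrt(C1 + a^2)


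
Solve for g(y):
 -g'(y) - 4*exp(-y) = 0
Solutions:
 g(y) = C1 + 4*exp(-y)


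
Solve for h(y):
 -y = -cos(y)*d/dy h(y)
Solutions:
 h(y) = C1 + Integral(y/cos(y), y)


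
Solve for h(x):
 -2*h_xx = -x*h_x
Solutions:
 h(x) = C1 + C2*erfi(x/2)


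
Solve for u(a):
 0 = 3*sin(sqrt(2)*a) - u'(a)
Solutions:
 u(a) = C1 - 3*sqrt(2)*cos(sqrt(2)*a)/2


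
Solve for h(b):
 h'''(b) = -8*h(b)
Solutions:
 h(b) = C3*exp(-2*b) + (C1*sin(sqrt(3)*b) + C2*cos(sqrt(3)*b))*exp(b)


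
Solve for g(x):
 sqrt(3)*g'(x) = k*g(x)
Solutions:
 g(x) = C1*exp(sqrt(3)*k*x/3)


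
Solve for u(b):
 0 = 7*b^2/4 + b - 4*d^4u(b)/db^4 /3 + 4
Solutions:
 u(b) = C1 + C2*b + C3*b^2 + C4*b^3 + 7*b^6/1920 + b^5/160 + b^4/8


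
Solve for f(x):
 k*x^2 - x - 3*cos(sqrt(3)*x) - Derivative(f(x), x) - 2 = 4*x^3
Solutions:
 f(x) = C1 + k*x^3/3 - x^4 - x^2/2 - 2*x - sqrt(3)*sin(sqrt(3)*x)


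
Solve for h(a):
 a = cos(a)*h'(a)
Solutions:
 h(a) = C1 + Integral(a/cos(a), a)


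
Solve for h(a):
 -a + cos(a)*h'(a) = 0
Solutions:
 h(a) = C1 + Integral(a/cos(a), a)


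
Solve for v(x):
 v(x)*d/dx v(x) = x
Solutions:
 v(x) = -sqrt(C1 + x^2)
 v(x) = sqrt(C1 + x^2)


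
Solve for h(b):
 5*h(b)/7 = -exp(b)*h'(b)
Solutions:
 h(b) = C1*exp(5*exp(-b)/7)


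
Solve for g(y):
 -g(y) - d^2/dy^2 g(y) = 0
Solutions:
 g(y) = C1*sin(y) + C2*cos(y)


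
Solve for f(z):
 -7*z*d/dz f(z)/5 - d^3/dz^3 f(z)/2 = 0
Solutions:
 f(z) = C1 + Integral(C2*airyai(-14^(1/3)*5^(2/3)*z/5) + C3*airybi(-14^(1/3)*5^(2/3)*z/5), z)


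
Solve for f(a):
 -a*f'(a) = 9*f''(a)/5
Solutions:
 f(a) = C1 + C2*erf(sqrt(10)*a/6)


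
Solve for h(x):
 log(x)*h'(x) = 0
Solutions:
 h(x) = C1


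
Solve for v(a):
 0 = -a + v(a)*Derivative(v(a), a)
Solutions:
 v(a) = -sqrt(C1 + a^2)
 v(a) = sqrt(C1 + a^2)


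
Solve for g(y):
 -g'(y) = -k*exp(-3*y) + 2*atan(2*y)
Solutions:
 g(y) = C1 - k*exp(-3*y)/3 - 2*y*atan(2*y) + log(y^2 + 1/4)/2


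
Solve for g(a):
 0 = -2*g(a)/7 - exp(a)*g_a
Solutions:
 g(a) = C1*exp(2*exp(-a)/7)


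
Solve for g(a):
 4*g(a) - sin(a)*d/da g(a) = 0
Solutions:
 g(a) = C1*(cos(a)^2 - 2*cos(a) + 1)/(cos(a)^2 + 2*cos(a) + 1)


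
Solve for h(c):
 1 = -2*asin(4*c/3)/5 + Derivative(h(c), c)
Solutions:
 h(c) = C1 + 2*c*asin(4*c/3)/5 + c + sqrt(9 - 16*c^2)/10


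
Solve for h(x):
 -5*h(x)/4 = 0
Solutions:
 h(x) = 0


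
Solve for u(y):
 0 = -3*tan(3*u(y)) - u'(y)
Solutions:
 u(y) = -asin(C1*exp(-9*y))/3 + pi/3
 u(y) = asin(C1*exp(-9*y))/3


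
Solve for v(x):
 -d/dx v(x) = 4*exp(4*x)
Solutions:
 v(x) = C1 - exp(4*x)


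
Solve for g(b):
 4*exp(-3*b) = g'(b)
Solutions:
 g(b) = C1 - 4*exp(-3*b)/3


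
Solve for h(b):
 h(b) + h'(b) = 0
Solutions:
 h(b) = C1*exp(-b)


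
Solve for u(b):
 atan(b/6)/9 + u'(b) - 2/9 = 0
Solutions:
 u(b) = C1 - b*atan(b/6)/9 + 2*b/9 + log(b^2 + 36)/3


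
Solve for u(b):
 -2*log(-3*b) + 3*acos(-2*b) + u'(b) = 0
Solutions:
 u(b) = C1 + 2*b*log(-b) - 3*b*acos(-2*b) - 2*b + 2*b*log(3) - 3*sqrt(1 - 4*b^2)/2


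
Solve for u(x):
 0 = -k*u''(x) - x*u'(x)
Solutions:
 u(x) = C1 + C2*sqrt(k)*erf(sqrt(2)*x*sqrt(1/k)/2)


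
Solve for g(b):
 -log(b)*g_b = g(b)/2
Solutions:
 g(b) = C1*exp(-li(b)/2)


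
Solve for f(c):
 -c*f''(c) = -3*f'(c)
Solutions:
 f(c) = C1 + C2*c^4


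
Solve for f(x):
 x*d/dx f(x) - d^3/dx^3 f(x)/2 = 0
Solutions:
 f(x) = C1 + Integral(C2*airyai(2^(1/3)*x) + C3*airybi(2^(1/3)*x), x)


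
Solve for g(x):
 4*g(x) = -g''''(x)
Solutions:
 g(x) = (C1*sin(x) + C2*cos(x))*exp(-x) + (C3*sin(x) + C4*cos(x))*exp(x)


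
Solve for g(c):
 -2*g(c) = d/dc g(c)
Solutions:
 g(c) = C1*exp(-2*c)


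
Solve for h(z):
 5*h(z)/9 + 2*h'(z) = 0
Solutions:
 h(z) = C1*exp(-5*z/18)


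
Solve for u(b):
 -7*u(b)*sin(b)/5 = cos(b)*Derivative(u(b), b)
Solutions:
 u(b) = C1*cos(b)^(7/5)


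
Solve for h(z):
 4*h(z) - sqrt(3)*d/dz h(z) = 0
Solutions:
 h(z) = C1*exp(4*sqrt(3)*z/3)


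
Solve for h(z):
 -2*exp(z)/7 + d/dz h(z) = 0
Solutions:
 h(z) = C1 + 2*exp(z)/7


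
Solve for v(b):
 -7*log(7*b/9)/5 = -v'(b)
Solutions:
 v(b) = C1 + 7*b*log(b)/5 - 14*b*log(3)/5 - 7*b/5 + 7*b*log(7)/5


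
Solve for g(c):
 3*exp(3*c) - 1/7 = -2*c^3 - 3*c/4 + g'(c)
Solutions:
 g(c) = C1 + c^4/2 + 3*c^2/8 - c/7 + exp(3*c)


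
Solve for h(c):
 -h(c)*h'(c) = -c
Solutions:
 h(c) = -sqrt(C1 + c^2)
 h(c) = sqrt(C1 + c^2)


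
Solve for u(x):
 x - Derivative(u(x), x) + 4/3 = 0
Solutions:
 u(x) = C1 + x^2/2 + 4*x/3


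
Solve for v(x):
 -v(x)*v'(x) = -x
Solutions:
 v(x) = -sqrt(C1 + x^2)
 v(x) = sqrt(C1 + x^2)


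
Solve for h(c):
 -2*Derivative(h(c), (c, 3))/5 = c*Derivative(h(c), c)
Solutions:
 h(c) = C1 + Integral(C2*airyai(-2^(2/3)*5^(1/3)*c/2) + C3*airybi(-2^(2/3)*5^(1/3)*c/2), c)


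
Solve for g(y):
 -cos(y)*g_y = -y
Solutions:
 g(y) = C1 + Integral(y/cos(y), y)


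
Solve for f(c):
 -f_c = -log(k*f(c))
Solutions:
 li(k*f(c))/k = C1 + c


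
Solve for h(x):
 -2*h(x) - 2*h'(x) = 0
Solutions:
 h(x) = C1*exp(-x)


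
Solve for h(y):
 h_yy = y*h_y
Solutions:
 h(y) = C1 + C2*erfi(sqrt(2)*y/2)


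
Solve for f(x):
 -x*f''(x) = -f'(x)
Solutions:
 f(x) = C1 + C2*x^2


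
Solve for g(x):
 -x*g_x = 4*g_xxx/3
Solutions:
 g(x) = C1 + Integral(C2*airyai(-6^(1/3)*x/2) + C3*airybi(-6^(1/3)*x/2), x)


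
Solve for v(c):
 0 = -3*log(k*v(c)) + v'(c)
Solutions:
 li(k*v(c))/k = C1 + 3*c


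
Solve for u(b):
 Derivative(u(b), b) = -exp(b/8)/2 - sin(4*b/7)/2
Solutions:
 u(b) = C1 - 4*exp(b/8) + 7*cos(4*b/7)/8


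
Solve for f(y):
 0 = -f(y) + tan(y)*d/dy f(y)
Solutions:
 f(y) = C1*sin(y)


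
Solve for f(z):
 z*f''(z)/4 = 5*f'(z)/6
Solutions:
 f(z) = C1 + C2*z^(13/3)


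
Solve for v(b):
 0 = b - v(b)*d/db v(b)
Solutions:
 v(b) = -sqrt(C1 + b^2)
 v(b) = sqrt(C1 + b^2)


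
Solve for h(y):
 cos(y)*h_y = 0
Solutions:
 h(y) = C1


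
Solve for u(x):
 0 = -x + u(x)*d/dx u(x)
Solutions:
 u(x) = -sqrt(C1 + x^2)
 u(x) = sqrt(C1 + x^2)


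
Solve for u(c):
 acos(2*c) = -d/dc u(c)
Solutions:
 u(c) = C1 - c*acos(2*c) + sqrt(1 - 4*c^2)/2


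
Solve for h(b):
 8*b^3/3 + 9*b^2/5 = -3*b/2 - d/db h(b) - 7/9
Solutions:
 h(b) = C1 - 2*b^4/3 - 3*b^3/5 - 3*b^2/4 - 7*b/9


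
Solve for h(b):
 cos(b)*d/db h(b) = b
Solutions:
 h(b) = C1 + Integral(b/cos(b), b)


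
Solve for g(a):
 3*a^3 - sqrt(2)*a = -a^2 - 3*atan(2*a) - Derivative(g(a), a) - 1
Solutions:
 g(a) = C1 - 3*a^4/4 - a^3/3 + sqrt(2)*a^2/2 - 3*a*atan(2*a) - a + 3*log(4*a^2 + 1)/4


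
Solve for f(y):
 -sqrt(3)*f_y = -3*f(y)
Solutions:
 f(y) = C1*exp(sqrt(3)*y)


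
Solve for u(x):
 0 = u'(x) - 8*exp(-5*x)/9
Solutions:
 u(x) = C1 - 8*exp(-5*x)/45


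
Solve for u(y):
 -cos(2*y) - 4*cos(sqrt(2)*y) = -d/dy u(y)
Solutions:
 u(y) = C1 + sin(2*y)/2 + 2*sqrt(2)*sin(sqrt(2)*y)


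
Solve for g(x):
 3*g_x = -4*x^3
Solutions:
 g(x) = C1 - x^4/3


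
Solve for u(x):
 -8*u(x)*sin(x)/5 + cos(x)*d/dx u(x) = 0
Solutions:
 u(x) = C1/cos(x)^(8/5)


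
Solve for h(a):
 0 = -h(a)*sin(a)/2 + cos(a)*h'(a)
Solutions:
 h(a) = C1/sqrt(cos(a))


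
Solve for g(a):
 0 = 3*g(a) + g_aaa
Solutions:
 g(a) = C3*exp(-3^(1/3)*a) + (C1*sin(3^(5/6)*a/2) + C2*cos(3^(5/6)*a/2))*exp(3^(1/3)*a/2)


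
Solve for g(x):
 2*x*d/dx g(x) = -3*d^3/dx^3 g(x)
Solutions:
 g(x) = C1 + Integral(C2*airyai(-2^(1/3)*3^(2/3)*x/3) + C3*airybi(-2^(1/3)*3^(2/3)*x/3), x)


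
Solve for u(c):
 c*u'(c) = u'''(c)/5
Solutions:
 u(c) = C1 + Integral(C2*airyai(5^(1/3)*c) + C3*airybi(5^(1/3)*c), c)


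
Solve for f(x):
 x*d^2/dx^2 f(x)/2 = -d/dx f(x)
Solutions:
 f(x) = C1 + C2/x


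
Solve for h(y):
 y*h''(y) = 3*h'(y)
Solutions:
 h(y) = C1 + C2*y^4


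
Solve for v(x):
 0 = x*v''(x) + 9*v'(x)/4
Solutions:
 v(x) = C1 + C2/x^(5/4)


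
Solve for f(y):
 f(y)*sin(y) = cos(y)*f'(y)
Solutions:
 f(y) = C1/cos(y)


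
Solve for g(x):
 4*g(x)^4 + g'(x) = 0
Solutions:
 g(x) = (-3^(2/3) - 3*3^(1/6)*I)*(1/(C1 + 4*x))^(1/3)/6
 g(x) = (-3^(2/3) + 3*3^(1/6)*I)*(1/(C1 + 4*x))^(1/3)/6
 g(x) = (1/(C1 + 12*x))^(1/3)


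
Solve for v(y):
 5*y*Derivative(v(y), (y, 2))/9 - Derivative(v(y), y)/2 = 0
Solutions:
 v(y) = C1 + C2*y^(19/10)


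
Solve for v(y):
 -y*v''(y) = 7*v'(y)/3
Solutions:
 v(y) = C1 + C2/y^(4/3)


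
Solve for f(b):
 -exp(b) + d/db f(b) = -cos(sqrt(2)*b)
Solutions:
 f(b) = C1 + exp(b) - sqrt(2)*sin(sqrt(2)*b)/2


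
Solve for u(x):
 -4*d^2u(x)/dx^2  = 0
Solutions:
 u(x) = C1 + C2*x


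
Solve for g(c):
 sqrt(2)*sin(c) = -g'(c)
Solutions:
 g(c) = C1 + sqrt(2)*cos(c)


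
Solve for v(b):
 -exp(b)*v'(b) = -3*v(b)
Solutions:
 v(b) = C1*exp(-3*exp(-b))


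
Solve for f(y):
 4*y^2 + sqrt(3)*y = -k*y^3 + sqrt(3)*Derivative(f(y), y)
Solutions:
 f(y) = C1 + sqrt(3)*k*y^4/12 + 4*sqrt(3)*y^3/9 + y^2/2


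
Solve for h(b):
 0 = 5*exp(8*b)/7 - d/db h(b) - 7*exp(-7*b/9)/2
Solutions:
 h(b) = C1 + 5*exp(8*b)/56 + 9*exp(-7*b/9)/2


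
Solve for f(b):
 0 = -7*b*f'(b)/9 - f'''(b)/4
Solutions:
 f(b) = C1 + Integral(C2*airyai(-84^(1/3)*b/3) + C3*airybi(-84^(1/3)*b/3), b)


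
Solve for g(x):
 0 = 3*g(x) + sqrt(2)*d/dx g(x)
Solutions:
 g(x) = C1*exp(-3*sqrt(2)*x/2)


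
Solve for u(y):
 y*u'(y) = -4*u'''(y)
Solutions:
 u(y) = C1 + Integral(C2*airyai(-2^(1/3)*y/2) + C3*airybi(-2^(1/3)*y/2), y)


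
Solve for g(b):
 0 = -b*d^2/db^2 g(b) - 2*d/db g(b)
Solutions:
 g(b) = C1 + C2/b


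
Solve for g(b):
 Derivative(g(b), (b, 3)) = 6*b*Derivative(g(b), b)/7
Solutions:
 g(b) = C1 + Integral(C2*airyai(6^(1/3)*7^(2/3)*b/7) + C3*airybi(6^(1/3)*7^(2/3)*b/7), b)


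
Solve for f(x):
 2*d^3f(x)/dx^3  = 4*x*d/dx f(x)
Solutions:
 f(x) = C1 + Integral(C2*airyai(2^(1/3)*x) + C3*airybi(2^(1/3)*x), x)


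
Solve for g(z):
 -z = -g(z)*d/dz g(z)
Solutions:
 g(z) = -sqrt(C1 + z^2)
 g(z) = sqrt(C1 + z^2)


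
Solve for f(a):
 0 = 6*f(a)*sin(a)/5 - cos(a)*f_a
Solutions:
 f(a) = C1/cos(a)^(6/5)


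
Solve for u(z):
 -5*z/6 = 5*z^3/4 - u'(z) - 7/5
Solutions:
 u(z) = C1 + 5*z^4/16 + 5*z^2/12 - 7*z/5


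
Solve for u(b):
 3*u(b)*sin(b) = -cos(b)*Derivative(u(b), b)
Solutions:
 u(b) = C1*cos(b)^3


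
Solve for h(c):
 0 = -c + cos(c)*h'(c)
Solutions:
 h(c) = C1 + Integral(c/cos(c), c)


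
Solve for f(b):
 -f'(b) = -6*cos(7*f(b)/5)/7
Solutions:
 -6*b/7 - 5*log(sin(7*f(b)/5) - 1)/14 + 5*log(sin(7*f(b)/5) + 1)/14 = C1


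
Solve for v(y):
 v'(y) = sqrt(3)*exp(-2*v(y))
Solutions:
 v(y) = log(-sqrt(C1 + 2*sqrt(3)*y))
 v(y) = log(C1 + 2*sqrt(3)*y)/2


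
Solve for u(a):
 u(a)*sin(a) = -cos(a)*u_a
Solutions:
 u(a) = C1*cos(a)


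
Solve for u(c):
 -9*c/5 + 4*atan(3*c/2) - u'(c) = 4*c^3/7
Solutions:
 u(c) = C1 - c^4/7 - 9*c^2/10 + 4*c*atan(3*c/2) - 4*log(9*c^2 + 4)/3


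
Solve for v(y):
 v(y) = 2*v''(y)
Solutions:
 v(y) = C1*exp(-sqrt(2)*y/2) + C2*exp(sqrt(2)*y/2)


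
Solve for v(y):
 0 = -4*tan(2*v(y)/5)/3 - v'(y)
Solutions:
 v(y) = -5*asin(C1*exp(-8*y/15))/2 + 5*pi/2
 v(y) = 5*asin(C1*exp(-8*y/15))/2


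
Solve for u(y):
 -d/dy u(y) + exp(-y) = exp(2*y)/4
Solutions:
 u(y) = C1 - exp(2*y)/8 - exp(-y)


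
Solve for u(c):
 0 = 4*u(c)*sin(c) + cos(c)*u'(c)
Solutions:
 u(c) = C1*cos(c)^4


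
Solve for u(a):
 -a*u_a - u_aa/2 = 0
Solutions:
 u(a) = C1 + C2*erf(a)


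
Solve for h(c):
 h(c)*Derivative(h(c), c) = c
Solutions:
 h(c) = -sqrt(C1 + c^2)
 h(c) = sqrt(C1 + c^2)


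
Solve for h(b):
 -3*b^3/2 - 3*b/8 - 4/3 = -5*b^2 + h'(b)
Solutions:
 h(b) = C1 - 3*b^4/8 + 5*b^3/3 - 3*b^2/16 - 4*b/3


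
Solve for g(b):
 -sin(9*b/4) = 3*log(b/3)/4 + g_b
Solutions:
 g(b) = C1 - 3*b*log(b)/4 + 3*b/4 + 3*b*log(3)/4 + 4*cos(9*b/4)/9


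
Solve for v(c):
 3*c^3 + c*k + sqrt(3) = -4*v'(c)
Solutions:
 v(c) = C1 - 3*c^4/16 - c^2*k/8 - sqrt(3)*c/4


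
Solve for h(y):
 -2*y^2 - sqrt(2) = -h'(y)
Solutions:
 h(y) = C1 + 2*y^3/3 + sqrt(2)*y


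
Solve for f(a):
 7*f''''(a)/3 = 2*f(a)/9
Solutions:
 f(a) = C1*exp(-2^(1/4)*21^(3/4)*a/21) + C2*exp(2^(1/4)*21^(3/4)*a/21) + C3*sin(2^(1/4)*21^(3/4)*a/21) + C4*cos(2^(1/4)*21^(3/4)*a/21)


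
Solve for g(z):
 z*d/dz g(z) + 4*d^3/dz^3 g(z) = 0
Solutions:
 g(z) = C1 + Integral(C2*airyai(-2^(1/3)*z/2) + C3*airybi(-2^(1/3)*z/2), z)


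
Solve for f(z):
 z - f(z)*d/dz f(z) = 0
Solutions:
 f(z) = -sqrt(C1 + z^2)
 f(z) = sqrt(C1 + z^2)


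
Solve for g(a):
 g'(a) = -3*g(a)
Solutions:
 g(a) = C1*exp(-3*a)


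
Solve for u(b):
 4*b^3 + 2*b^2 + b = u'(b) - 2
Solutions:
 u(b) = C1 + b^4 + 2*b^3/3 + b^2/2 + 2*b


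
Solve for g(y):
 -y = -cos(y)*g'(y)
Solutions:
 g(y) = C1 + Integral(y/cos(y), y)


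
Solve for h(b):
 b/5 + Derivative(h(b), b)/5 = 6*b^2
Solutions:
 h(b) = C1 + 10*b^3 - b^2/2


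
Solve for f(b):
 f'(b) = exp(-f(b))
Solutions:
 f(b) = log(C1 + b)


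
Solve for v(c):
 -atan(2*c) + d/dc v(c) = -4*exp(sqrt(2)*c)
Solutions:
 v(c) = C1 + c*atan(2*c) - 2*sqrt(2)*exp(sqrt(2)*c) - log(4*c^2 + 1)/4


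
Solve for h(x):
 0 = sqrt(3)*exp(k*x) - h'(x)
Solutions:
 h(x) = C1 + sqrt(3)*exp(k*x)/k


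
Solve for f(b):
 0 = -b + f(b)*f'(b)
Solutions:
 f(b) = -sqrt(C1 + b^2)
 f(b) = sqrt(C1 + b^2)


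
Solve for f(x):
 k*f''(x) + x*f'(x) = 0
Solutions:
 f(x) = C1 + C2*sqrt(k)*erf(sqrt(2)*x*sqrt(1/k)/2)


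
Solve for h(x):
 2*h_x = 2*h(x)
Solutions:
 h(x) = C1*exp(x)


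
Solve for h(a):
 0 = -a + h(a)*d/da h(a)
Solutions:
 h(a) = -sqrt(C1 + a^2)
 h(a) = sqrt(C1 + a^2)


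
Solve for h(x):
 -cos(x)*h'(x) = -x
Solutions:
 h(x) = C1 + Integral(x/cos(x), x)


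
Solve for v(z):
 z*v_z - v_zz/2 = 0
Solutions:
 v(z) = C1 + C2*erfi(z)


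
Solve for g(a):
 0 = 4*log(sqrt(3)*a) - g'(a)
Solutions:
 g(a) = C1 + 4*a*log(a) - 4*a + a*log(9)


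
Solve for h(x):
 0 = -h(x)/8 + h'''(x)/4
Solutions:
 h(x) = C3*exp(2^(2/3)*x/2) + (C1*sin(2^(2/3)*sqrt(3)*x/4) + C2*cos(2^(2/3)*sqrt(3)*x/4))*exp(-2^(2/3)*x/4)


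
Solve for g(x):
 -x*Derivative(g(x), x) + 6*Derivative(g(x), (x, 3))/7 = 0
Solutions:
 g(x) = C1 + Integral(C2*airyai(6^(2/3)*7^(1/3)*x/6) + C3*airybi(6^(2/3)*7^(1/3)*x/6), x)


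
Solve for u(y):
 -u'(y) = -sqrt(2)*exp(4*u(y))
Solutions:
 u(y) = log(-(-1/(C1 + 4*sqrt(2)*y))^(1/4))
 u(y) = log(-1/(C1 + 4*sqrt(2)*y))/4
 u(y) = log(-I*(-1/(C1 + 4*sqrt(2)*y))^(1/4))
 u(y) = log(I*(-1/(C1 + 4*sqrt(2)*y))^(1/4))


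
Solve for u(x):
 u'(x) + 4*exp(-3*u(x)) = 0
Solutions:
 u(x) = log(C1 - 12*x)/3
 u(x) = log((-3^(1/3) - 3^(5/6)*I)*(C1 - 4*x)^(1/3)/2)
 u(x) = log((-3^(1/3) + 3^(5/6)*I)*(C1 - 4*x)^(1/3)/2)


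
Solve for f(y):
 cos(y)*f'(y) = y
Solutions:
 f(y) = C1 + Integral(y/cos(y), y)


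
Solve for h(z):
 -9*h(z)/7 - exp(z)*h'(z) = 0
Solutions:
 h(z) = C1*exp(9*exp(-z)/7)


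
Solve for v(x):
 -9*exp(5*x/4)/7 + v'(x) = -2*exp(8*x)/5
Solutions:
 v(x) = C1 + 36*exp(5*x/4)/35 - exp(8*x)/20


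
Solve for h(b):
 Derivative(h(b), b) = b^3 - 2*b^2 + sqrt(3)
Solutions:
 h(b) = C1 + b^4/4 - 2*b^3/3 + sqrt(3)*b


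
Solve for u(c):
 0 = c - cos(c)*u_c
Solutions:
 u(c) = C1 + Integral(c/cos(c), c)


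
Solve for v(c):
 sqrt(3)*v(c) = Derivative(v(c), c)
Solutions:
 v(c) = C1*exp(sqrt(3)*c)


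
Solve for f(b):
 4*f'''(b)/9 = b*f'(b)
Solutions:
 f(b) = C1 + Integral(C2*airyai(2^(1/3)*3^(2/3)*b/2) + C3*airybi(2^(1/3)*3^(2/3)*b/2), b)


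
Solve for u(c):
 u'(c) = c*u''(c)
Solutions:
 u(c) = C1 + C2*c^2


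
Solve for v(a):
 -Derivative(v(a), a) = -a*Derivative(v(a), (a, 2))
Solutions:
 v(a) = C1 + C2*a^2


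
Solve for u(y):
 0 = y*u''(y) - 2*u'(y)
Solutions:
 u(y) = C1 + C2*y^3


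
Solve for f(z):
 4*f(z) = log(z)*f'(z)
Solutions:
 f(z) = C1*exp(4*li(z))


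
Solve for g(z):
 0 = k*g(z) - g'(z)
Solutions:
 g(z) = C1*exp(k*z)


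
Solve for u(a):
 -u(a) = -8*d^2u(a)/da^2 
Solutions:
 u(a) = C1*exp(-sqrt(2)*a/4) + C2*exp(sqrt(2)*a/4)


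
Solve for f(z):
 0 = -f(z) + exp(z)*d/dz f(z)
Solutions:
 f(z) = C1*exp(-exp(-z))


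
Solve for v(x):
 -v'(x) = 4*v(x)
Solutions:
 v(x) = C1*exp(-4*x)


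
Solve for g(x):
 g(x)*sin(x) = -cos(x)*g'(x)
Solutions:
 g(x) = C1*cos(x)


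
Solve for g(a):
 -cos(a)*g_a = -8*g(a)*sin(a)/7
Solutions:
 g(a) = C1/cos(a)^(8/7)


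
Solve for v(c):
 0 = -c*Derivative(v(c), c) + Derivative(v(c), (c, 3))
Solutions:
 v(c) = C1 + Integral(C2*airyai(c) + C3*airybi(c), c)


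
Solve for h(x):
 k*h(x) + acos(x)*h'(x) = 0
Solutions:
 h(x) = C1*exp(-k*Integral(1/acos(x), x))


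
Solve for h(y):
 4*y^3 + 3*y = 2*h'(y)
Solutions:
 h(y) = C1 + y^4/2 + 3*y^2/4


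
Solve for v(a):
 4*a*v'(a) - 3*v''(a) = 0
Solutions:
 v(a) = C1 + C2*erfi(sqrt(6)*a/3)


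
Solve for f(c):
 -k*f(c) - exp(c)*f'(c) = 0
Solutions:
 f(c) = C1*exp(k*exp(-c))


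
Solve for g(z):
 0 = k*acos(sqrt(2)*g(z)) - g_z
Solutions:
 Integral(1/acos(sqrt(2)*_y), (_y, g(z))) = C1 + k*z


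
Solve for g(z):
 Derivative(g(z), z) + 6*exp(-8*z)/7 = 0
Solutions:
 g(z) = C1 + 3*exp(-8*z)/28


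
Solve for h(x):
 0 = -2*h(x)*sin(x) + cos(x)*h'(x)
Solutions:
 h(x) = C1/cos(x)^2


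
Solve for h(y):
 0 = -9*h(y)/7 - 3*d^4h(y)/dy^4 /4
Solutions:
 h(y) = (C1*sin(3^(1/4)*7^(3/4)*y/7) + C2*cos(3^(1/4)*7^(3/4)*y/7))*exp(-3^(1/4)*7^(3/4)*y/7) + (C3*sin(3^(1/4)*7^(3/4)*y/7) + C4*cos(3^(1/4)*7^(3/4)*y/7))*exp(3^(1/4)*7^(3/4)*y/7)


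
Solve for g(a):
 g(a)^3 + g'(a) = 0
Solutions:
 g(a) = -sqrt(2)*sqrt(-1/(C1 - a))/2
 g(a) = sqrt(2)*sqrt(-1/(C1 - a))/2


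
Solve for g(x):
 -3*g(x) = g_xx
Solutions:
 g(x) = C1*sin(sqrt(3)*x) + C2*cos(sqrt(3)*x)


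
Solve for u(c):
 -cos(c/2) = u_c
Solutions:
 u(c) = C1 - 2*sin(c/2)


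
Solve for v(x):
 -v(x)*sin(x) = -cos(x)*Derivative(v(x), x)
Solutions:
 v(x) = C1/cos(x)


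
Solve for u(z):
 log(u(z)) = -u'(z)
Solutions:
 li(u(z)) = C1 - z


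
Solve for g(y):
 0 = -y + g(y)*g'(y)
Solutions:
 g(y) = -sqrt(C1 + y^2)
 g(y) = sqrt(C1 + y^2)


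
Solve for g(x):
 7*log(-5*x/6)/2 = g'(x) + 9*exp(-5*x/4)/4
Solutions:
 g(x) = C1 + 7*x*log(-x)/2 + 7*x*(-log(6) - 1 + log(5))/2 + 9*exp(-5*x/4)/5


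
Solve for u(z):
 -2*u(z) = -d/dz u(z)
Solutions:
 u(z) = C1*exp(2*z)


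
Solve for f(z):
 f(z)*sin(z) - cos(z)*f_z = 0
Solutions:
 f(z) = C1/cos(z)


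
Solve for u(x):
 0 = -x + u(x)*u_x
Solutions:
 u(x) = -sqrt(C1 + x^2)
 u(x) = sqrt(C1 + x^2)


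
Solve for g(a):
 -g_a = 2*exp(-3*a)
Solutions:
 g(a) = C1 + 2*exp(-3*a)/3


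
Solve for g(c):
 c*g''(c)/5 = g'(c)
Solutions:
 g(c) = C1 + C2*c^6


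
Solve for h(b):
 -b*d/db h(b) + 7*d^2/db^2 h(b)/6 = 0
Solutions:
 h(b) = C1 + C2*erfi(sqrt(21)*b/7)


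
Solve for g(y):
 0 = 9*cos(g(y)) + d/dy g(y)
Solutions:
 g(y) = pi - asin((C1 + exp(18*y))/(C1 - exp(18*y)))
 g(y) = asin((C1 + exp(18*y))/(C1 - exp(18*y)))


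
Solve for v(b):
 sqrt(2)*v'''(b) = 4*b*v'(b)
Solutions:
 v(b) = C1 + Integral(C2*airyai(sqrt(2)*b) + C3*airybi(sqrt(2)*b), b)


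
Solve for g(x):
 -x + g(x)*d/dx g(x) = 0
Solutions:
 g(x) = -sqrt(C1 + x^2)
 g(x) = sqrt(C1 + x^2)


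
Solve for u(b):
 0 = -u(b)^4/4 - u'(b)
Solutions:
 u(b) = 2^(2/3)*(1/(C1 + 3*b))^(1/3)
 u(b) = (-6^(2/3) - 3*2^(2/3)*3^(1/6)*I)*(1/(C1 + b))^(1/3)/6
 u(b) = (-6^(2/3) + 3*2^(2/3)*3^(1/6)*I)*(1/(C1 + b))^(1/3)/6


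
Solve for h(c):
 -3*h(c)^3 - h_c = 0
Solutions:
 h(c) = -sqrt(2)*sqrt(-1/(C1 - 3*c))/2
 h(c) = sqrt(2)*sqrt(-1/(C1 - 3*c))/2


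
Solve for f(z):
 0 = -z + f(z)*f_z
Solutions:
 f(z) = -sqrt(C1 + z^2)
 f(z) = sqrt(C1 + z^2)


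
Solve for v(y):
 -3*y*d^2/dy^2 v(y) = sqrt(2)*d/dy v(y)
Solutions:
 v(y) = C1 + C2*y^(1 - sqrt(2)/3)


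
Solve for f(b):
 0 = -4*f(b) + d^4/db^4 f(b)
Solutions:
 f(b) = C1*exp(-sqrt(2)*b) + C2*exp(sqrt(2)*b) + C3*sin(sqrt(2)*b) + C4*cos(sqrt(2)*b)


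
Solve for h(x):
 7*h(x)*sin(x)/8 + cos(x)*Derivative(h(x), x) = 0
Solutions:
 h(x) = C1*cos(x)^(7/8)


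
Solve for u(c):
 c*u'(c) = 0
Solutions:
 u(c) = C1


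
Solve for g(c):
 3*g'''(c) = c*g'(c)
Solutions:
 g(c) = C1 + Integral(C2*airyai(3^(2/3)*c/3) + C3*airybi(3^(2/3)*c/3), c)


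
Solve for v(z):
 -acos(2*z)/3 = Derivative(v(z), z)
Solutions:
 v(z) = C1 - z*acos(2*z)/3 + sqrt(1 - 4*z^2)/6


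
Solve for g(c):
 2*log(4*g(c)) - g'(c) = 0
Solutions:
 -Integral(1/(log(_y) + 2*log(2)), (_y, g(c)))/2 = C1 - c


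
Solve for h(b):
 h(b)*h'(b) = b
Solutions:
 h(b) = -sqrt(C1 + b^2)
 h(b) = sqrt(C1 + b^2)


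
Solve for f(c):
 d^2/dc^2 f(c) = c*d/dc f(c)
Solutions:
 f(c) = C1 + C2*erfi(sqrt(2)*c/2)


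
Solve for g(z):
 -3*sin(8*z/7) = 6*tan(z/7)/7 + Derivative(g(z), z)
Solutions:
 g(z) = C1 + 6*log(cos(z/7)) + 21*cos(8*z/7)/8


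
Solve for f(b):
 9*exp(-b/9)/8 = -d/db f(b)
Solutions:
 f(b) = C1 + 81*exp(-b/9)/8


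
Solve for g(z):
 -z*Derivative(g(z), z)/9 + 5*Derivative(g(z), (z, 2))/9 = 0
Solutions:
 g(z) = C1 + C2*erfi(sqrt(10)*z/10)


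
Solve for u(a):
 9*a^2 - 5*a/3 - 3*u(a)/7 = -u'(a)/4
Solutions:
 u(a) = C1*exp(12*a/7) + 21*a^2 + 371*a/18 + 2597/216


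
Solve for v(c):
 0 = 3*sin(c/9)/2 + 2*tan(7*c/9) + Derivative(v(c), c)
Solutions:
 v(c) = C1 + 18*log(cos(7*c/9))/7 + 27*cos(c/9)/2


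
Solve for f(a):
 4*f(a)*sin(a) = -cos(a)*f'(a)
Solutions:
 f(a) = C1*cos(a)^4


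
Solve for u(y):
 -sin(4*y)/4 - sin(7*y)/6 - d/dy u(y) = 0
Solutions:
 u(y) = C1 + cos(4*y)/16 + cos(7*y)/42


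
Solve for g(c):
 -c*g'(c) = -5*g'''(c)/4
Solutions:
 g(c) = C1 + Integral(C2*airyai(10^(2/3)*c/5) + C3*airybi(10^(2/3)*c/5), c)


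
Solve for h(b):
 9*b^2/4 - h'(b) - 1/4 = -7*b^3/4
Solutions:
 h(b) = C1 + 7*b^4/16 + 3*b^3/4 - b/4


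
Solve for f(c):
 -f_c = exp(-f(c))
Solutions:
 f(c) = log(C1 - c)


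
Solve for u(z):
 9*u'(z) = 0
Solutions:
 u(z) = C1


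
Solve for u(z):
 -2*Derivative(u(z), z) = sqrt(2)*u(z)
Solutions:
 u(z) = C1*exp(-sqrt(2)*z/2)


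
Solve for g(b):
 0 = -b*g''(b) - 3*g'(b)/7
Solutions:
 g(b) = C1 + C2*b^(4/7)


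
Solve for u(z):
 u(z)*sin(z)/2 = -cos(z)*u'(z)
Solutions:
 u(z) = C1*sqrt(cos(z))


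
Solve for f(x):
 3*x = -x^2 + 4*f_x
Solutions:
 f(x) = C1 + x^3/12 + 3*x^2/8


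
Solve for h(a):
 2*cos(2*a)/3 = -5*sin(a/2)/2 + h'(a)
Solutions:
 h(a) = C1 + sin(2*a)/3 - 5*cos(a/2)


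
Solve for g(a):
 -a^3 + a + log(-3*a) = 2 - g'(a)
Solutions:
 g(a) = C1 + a^4/4 - a^2/2 - a*log(-a) + a*(3 - log(3))


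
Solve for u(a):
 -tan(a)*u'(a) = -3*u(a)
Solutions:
 u(a) = C1*sin(a)^3


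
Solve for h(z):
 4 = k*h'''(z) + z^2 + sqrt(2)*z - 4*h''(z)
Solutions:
 h(z) = C1 + C2*z + C3*exp(4*z/k) + z^4/48 + z^3*(k + 2*sqrt(2))/48 + z^2*(k^2 + 2*sqrt(2)*k - 32)/64


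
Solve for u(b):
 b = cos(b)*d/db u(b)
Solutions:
 u(b) = C1 + Integral(b/cos(b), b)


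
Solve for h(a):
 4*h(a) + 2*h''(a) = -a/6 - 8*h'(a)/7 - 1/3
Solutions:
 h(a) = -a/24 + (C1*sin(sqrt(94)*a/7) + C2*cos(sqrt(94)*a/7))*exp(-2*a/7) - 1/14


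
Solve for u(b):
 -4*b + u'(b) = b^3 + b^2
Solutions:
 u(b) = C1 + b^4/4 + b^3/3 + 2*b^2


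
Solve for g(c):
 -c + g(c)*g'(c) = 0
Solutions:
 g(c) = -sqrt(C1 + c^2)
 g(c) = sqrt(C1 + c^2)


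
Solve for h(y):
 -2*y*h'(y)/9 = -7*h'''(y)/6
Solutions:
 h(y) = C1 + Integral(C2*airyai(42^(2/3)*y/21) + C3*airybi(42^(2/3)*y/21), y)


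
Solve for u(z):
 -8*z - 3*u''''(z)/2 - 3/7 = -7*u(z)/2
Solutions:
 u(z) = C1*exp(-3^(3/4)*7^(1/4)*z/3) + C2*exp(3^(3/4)*7^(1/4)*z/3) + C3*sin(3^(3/4)*7^(1/4)*z/3) + C4*cos(3^(3/4)*7^(1/4)*z/3) + 16*z/7 + 6/49
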